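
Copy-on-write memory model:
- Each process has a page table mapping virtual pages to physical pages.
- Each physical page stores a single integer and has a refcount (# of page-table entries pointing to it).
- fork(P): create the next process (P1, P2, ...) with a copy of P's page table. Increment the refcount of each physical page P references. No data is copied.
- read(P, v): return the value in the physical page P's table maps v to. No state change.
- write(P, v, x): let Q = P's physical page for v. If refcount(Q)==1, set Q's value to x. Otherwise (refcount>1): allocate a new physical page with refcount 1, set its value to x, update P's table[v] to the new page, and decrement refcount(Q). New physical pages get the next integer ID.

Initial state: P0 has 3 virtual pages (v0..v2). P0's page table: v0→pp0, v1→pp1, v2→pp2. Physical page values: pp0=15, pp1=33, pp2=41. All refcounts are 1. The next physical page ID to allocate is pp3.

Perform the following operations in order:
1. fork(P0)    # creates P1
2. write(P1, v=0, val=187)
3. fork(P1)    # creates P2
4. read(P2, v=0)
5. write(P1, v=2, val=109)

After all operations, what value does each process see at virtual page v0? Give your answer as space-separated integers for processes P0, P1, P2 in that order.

Answer: 15 187 187

Derivation:
Op 1: fork(P0) -> P1. 3 ppages; refcounts: pp0:2 pp1:2 pp2:2
Op 2: write(P1, v0, 187). refcount(pp0)=2>1 -> COPY to pp3. 4 ppages; refcounts: pp0:1 pp1:2 pp2:2 pp3:1
Op 3: fork(P1) -> P2. 4 ppages; refcounts: pp0:1 pp1:3 pp2:3 pp3:2
Op 4: read(P2, v0) -> 187. No state change.
Op 5: write(P1, v2, 109). refcount(pp2)=3>1 -> COPY to pp4. 5 ppages; refcounts: pp0:1 pp1:3 pp2:2 pp3:2 pp4:1
P0: v0 -> pp0 = 15
P1: v0 -> pp3 = 187
P2: v0 -> pp3 = 187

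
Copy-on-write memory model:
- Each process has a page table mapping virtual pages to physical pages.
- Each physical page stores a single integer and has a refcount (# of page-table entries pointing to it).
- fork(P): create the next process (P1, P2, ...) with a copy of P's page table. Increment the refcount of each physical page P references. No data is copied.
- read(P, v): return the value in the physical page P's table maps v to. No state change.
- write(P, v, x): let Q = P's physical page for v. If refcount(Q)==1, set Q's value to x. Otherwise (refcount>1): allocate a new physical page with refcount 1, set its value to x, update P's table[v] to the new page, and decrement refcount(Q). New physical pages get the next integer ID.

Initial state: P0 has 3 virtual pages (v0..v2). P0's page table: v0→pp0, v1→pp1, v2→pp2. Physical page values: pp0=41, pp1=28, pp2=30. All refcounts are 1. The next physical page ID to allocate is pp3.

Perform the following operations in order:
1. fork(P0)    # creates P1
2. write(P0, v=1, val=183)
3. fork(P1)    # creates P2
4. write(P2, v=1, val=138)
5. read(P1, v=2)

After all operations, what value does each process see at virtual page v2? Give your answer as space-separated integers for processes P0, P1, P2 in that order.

Answer: 30 30 30

Derivation:
Op 1: fork(P0) -> P1. 3 ppages; refcounts: pp0:2 pp1:2 pp2:2
Op 2: write(P0, v1, 183). refcount(pp1)=2>1 -> COPY to pp3. 4 ppages; refcounts: pp0:2 pp1:1 pp2:2 pp3:1
Op 3: fork(P1) -> P2. 4 ppages; refcounts: pp0:3 pp1:2 pp2:3 pp3:1
Op 4: write(P2, v1, 138). refcount(pp1)=2>1 -> COPY to pp4. 5 ppages; refcounts: pp0:3 pp1:1 pp2:3 pp3:1 pp4:1
Op 5: read(P1, v2) -> 30. No state change.
P0: v2 -> pp2 = 30
P1: v2 -> pp2 = 30
P2: v2 -> pp2 = 30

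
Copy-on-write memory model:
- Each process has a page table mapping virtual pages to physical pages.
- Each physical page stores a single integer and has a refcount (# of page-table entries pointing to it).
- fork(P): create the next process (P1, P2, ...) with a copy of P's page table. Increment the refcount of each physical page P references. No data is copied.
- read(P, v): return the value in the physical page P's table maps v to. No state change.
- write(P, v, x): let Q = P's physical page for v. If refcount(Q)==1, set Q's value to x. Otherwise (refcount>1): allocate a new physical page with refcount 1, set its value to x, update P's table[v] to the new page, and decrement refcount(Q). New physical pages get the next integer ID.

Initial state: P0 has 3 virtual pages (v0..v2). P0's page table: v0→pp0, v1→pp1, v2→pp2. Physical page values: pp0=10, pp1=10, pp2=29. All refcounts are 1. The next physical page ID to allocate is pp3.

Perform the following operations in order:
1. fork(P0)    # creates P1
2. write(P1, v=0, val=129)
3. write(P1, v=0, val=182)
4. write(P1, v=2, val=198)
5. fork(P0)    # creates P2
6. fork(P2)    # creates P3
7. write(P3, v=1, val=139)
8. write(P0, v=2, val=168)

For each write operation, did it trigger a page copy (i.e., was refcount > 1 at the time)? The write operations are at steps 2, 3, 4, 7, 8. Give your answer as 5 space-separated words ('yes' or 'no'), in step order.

Op 1: fork(P0) -> P1. 3 ppages; refcounts: pp0:2 pp1:2 pp2:2
Op 2: write(P1, v0, 129). refcount(pp0)=2>1 -> COPY to pp3. 4 ppages; refcounts: pp0:1 pp1:2 pp2:2 pp3:1
Op 3: write(P1, v0, 182). refcount(pp3)=1 -> write in place. 4 ppages; refcounts: pp0:1 pp1:2 pp2:2 pp3:1
Op 4: write(P1, v2, 198). refcount(pp2)=2>1 -> COPY to pp4. 5 ppages; refcounts: pp0:1 pp1:2 pp2:1 pp3:1 pp4:1
Op 5: fork(P0) -> P2. 5 ppages; refcounts: pp0:2 pp1:3 pp2:2 pp3:1 pp4:1
Op 6: fork(P2) -> P3. 5 ppages; refcounts: pp0:3 pp1:4 pp2:3 pp3:1 pp4:1
Op 7: write(P3, v1, 139). refcount(pp1)=4>1 -> COPY to pp5. 6 ppages; refcounts: pp0:3 pp1:3 pp2:3 pp3:1 pp4:1 pp5:1
Op 8: write(P0, v2, 168). refcount(pp2)=3>1 -> COPY to pp6. 7 ppages; refcounts: pp0:3 pp1:3 pp2:2 pp3:1 pp4:1 pp5:1 pp6:1

yes no yes yes yes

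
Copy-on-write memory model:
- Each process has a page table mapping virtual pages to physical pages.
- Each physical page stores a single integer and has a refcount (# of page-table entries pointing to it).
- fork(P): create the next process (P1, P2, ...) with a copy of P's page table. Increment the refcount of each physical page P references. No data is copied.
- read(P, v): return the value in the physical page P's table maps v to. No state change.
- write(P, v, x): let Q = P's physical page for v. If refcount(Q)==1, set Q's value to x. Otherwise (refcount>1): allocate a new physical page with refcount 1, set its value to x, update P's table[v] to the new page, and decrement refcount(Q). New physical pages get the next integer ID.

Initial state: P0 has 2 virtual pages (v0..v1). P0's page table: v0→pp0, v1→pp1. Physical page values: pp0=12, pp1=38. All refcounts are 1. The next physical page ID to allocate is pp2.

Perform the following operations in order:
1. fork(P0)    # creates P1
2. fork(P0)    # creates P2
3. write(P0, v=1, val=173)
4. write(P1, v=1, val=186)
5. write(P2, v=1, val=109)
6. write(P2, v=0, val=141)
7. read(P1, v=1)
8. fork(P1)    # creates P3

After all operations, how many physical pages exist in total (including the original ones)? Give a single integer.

Answer: 5

Derivation:
Op 1: fork(P0) -> P1. 2 ppages; refcounts: pp0:2 pp1:2
Op 2: fork(P0) -> P2. 2 ppages; refcounts: pp0:3 pp1:3
Op 3: write(P0, v1, 173). refcount(pp1)=3>1 -> COPY to pp2. 3 ppages; refcounts: pp0:3 pp1:2 pp2:1
Op 4: write(P1, v1, 186). refcount(pp1)=2>1 -> COPY to pp3. 4 ppages; refcounts: pp0:3 pp1:1 pp2:1 pp3:1
Op 5: write(P2, v1, 109). refcount(pp1)=1 -> write in place. 4 ppages; refcounts: pp0:3 pp1:1 pp2:1 pp3:1
Op 6: write(P2, v0, 141). refcount(pp0)=3>1 -> COPY to pp4. 5 ppages; refcounts: pp0:2 pp1:1 pp2:1 pp3:1 pp4:1
Op 7: read(P1, v1) -> 186. No state change.
Op 8: fork(P1) -> P3. 5 ppages; refcounts: pp0:3 pp1:1 pp2:1 pp3:2 pp4:1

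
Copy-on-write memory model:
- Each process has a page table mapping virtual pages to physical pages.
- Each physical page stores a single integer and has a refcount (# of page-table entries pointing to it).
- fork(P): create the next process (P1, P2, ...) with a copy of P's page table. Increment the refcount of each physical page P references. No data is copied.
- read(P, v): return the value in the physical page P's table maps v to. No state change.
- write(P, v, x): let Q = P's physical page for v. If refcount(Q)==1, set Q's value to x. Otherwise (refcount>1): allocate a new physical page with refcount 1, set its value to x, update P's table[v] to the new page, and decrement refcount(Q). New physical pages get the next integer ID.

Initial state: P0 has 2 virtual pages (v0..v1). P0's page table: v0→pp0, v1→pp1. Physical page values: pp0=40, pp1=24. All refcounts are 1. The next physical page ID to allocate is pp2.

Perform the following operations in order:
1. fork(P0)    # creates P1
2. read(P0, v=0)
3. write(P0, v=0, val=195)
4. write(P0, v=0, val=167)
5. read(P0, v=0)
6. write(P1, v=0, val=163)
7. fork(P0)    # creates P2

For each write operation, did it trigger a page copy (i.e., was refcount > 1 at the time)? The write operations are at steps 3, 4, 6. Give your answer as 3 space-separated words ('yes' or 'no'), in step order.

Op 1: fork(P0) -> P1. 2 ppages; refcounts: pp0:2 pp1:2
Op 2: read(P0, v0) -> 40. No state change.
Op 3: write(P0, v0, 195). refcount(pp0)=2>1 -> COPY to pp2. 3 ppages; refcounts: pp0:1 pp1:2 pp2:1
Op 4: write(P0, v0, 167). refcount(pp2)=1 -> write in place. 3 ppages; refcounts: pp0:1 pp1:2 pp2:1
Op 5: read(P0, v0) -> 167. No state change.
Op 6: write(P1, v0, 163). refcount(pp0)=1 -> write in place. 3 ppages; refcounts: pp0:1 pp1:2 pp2:1
Op 7: fork(P0) -> P2. 3 ppages; refcounts: pp0:1 pp1:3 pp2:2

yes no no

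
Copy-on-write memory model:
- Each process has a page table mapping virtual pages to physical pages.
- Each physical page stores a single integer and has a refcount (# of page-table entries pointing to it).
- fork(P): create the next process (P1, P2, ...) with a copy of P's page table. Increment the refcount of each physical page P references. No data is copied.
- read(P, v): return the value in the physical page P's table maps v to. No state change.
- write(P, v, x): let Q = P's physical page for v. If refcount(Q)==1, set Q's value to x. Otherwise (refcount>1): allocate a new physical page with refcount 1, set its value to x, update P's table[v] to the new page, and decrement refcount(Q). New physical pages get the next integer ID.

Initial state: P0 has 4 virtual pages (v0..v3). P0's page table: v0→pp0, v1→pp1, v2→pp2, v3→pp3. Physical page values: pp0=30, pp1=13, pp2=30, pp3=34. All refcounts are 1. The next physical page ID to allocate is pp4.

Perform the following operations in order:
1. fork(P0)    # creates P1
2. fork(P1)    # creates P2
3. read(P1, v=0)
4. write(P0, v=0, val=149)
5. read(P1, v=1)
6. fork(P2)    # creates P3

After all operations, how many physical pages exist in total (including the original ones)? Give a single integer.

Op 1: fork(P0) -> P1. 4 ppages; refcounts: pp0:2 pp1:2 pp2:2 pp3:2
Op 2: fork(P1) -> P2. 4 ppages; refcounts: pp0:3 pp1:3 pp2:3 pp3:3
Op 3: read(P1, v0) -> 30. No state change.
Op 4: write(P0, v0, 149). refcount(pp0)=3>1 -> COPY to pp4. 5 ppages; refcounts: pp0:2 pp1:3 pp2:3 pp3:3 pp4:1
Op 5: read(P1, v1) -> 13. No state change.
Op 6: fork(P2) -> P3. 5 ppages; refcounts: pp0:3 pp1:4 pp2:4 pp3:4 pp4:1

Answer: 5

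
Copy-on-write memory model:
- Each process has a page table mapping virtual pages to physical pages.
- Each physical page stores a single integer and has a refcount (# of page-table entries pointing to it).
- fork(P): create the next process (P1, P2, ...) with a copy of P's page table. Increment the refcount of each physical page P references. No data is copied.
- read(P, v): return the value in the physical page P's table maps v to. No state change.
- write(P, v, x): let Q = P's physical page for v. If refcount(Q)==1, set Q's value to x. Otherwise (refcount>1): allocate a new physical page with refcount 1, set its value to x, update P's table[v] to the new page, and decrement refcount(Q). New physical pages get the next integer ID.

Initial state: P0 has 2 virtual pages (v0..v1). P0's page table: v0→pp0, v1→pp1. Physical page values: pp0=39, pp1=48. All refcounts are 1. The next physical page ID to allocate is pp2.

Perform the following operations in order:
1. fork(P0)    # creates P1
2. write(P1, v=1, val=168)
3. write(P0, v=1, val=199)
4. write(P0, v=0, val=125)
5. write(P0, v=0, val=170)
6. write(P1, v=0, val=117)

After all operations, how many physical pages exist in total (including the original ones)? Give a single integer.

Op 1: fork(P0) -> P1. 2 ppages; refcounts: pp0:2 pp1:2
Op 2: write(P1, v1, 168). refcount(pp1)=2>1 -> COPY to pp2. 3 ppages; refcounts: pp0:2 pp1:1 pp2:1
Op 3: write(P0, v1, 199). refcount(pp1)=1 -> write in place. 3 ppages; refcounts: pp0:2 pp1:1 pp2:1
Op 4: write(P0, v0, 125). refcount(pp0)=2>1 -> COPY to pp3. 4 ppages; refcounts: pp0:1 pp1:1 pp2:1 pp3:1
Op 5: write(P0, v0, 170). refcount(pp3)=1 -> write in place. 4 ppages; refcounts: pp0:1 pp1:1 pp2:1 pp3:1
Op 6: write(P1, v0, 117). refcount(pp0)=1 -> write in place. 4 ppages; refcounts: pp0:1 pp1:1 pp2:1 pp3:1

Answer: 4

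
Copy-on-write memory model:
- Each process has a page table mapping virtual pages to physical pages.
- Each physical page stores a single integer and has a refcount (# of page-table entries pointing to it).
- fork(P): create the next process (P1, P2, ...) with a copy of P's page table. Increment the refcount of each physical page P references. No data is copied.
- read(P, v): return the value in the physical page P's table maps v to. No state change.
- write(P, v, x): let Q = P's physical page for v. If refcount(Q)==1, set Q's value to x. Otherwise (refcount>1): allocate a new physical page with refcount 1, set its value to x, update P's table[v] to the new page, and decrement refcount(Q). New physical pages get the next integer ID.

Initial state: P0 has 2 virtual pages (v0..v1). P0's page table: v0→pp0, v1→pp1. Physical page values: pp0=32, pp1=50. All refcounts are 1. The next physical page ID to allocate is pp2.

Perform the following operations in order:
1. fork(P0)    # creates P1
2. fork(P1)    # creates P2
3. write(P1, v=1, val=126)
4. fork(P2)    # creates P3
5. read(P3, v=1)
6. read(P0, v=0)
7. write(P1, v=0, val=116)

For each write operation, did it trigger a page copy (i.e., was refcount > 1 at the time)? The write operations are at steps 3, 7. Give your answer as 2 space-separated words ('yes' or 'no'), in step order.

Op 1: fork(P0) -> P1. 2 ppages; refcounts: pp0:2 pp1:2
Op 2: fork(P1) -> P2. 2 ppages; refcounts: pp0:3 pp1:3
Op 3: write(P1, v1, 126). refcount(pp1)=3>1 -> COPY to pp2. 3 ppages; refcounts: pp0:3 pp1:2 pp2:1
Op 4: fork(P2) -> P3. 3 ppages; refcounts: pp0:4 pp1:3 pp2:1
Op 5: read(P3, v1) -> 50. No state change.
Op 6: read(P0, v0) -> 32. No state change.
Op 7: write(P1, v0, 116). refcount(pp0)=4>1 -> COPY to pp3. 4 ppages; refcounts: pp0:3 pp1:3 pp2:1 pp3:1

yes yes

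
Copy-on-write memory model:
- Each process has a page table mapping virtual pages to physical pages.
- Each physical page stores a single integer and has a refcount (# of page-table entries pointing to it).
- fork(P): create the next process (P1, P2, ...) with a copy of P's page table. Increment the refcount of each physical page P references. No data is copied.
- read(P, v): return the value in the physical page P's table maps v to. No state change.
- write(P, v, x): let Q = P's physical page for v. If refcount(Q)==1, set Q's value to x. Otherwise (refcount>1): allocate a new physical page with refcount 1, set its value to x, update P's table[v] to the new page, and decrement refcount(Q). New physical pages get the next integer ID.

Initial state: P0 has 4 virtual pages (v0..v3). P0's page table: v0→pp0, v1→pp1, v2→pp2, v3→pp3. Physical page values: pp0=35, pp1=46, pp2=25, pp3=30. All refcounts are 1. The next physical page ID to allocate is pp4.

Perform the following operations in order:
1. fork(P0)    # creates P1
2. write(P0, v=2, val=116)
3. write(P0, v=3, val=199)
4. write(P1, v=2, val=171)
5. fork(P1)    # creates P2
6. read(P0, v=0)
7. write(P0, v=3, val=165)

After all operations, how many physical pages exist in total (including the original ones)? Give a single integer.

Op 1: fork(P0) -> P1. 4 ppages; refcounts: pp0:2 pp1:2 pp2:2 pp3:2
Op 2: write(P0, v2, 116). refcount(pp2)=2>1 -> COPY to pp4. 5 ppages; refcounts: pp0:2 pp1:2 pp2:1 pp3:2 pp4:1
Op 3: write(P0, v3, 199). refcount(pp3)=2>1 -> COPY to pp5. 6 ppages; refcounts: pp0:2 pp1:2 pp2:1 pp3:1 pp4:1 pp5:1
Op 4: write(P1, v2, 171). refcount(pp2)=1 -> write in place. 6 ppages; refcounts: pp0:2 pp1:2 pp2:1 pp3:1 pp4:1 pp5:1
Op 5: fork(P1) -> P2. 6 ppages; refcounts: pp0:3 pp1:3 pp2:2 pp3:2 pp4:1 pp5:1
Op 6: read(P0, v0) -> 35. No state change.
Op 7: write(P0, v3, 165). refcount(pp5)=1 -> write in place. 6 ppages; refcounts: pp0:3 pp1:3 pp2:2 pp3:2 pp4:1 pp5:1

Answer: 6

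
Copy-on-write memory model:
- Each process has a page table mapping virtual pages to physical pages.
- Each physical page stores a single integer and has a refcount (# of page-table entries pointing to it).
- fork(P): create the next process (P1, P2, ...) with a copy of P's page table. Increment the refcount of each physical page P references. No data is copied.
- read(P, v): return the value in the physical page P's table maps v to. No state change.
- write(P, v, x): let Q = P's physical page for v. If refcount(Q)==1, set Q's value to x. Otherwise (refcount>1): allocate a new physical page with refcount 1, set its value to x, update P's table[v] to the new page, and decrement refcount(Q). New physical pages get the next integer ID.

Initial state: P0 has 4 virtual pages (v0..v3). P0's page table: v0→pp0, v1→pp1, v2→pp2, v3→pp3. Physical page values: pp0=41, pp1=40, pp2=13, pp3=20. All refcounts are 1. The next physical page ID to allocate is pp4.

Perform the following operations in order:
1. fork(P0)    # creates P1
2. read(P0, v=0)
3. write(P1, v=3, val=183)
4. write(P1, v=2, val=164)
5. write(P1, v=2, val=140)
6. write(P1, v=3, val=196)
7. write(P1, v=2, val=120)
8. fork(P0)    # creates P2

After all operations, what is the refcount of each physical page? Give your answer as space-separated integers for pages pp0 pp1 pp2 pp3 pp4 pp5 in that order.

Op 1: fork(P0) -> P1. 4 ppages; refcounts: pp0:2 pp1:2 pp2:2 pp3:2
Op 2: read(P0, v0) -> 41. No state change.
Op 3: write(P1, v3, 183). refcount(pp3)=2>1 -> COPY to pp4. 5 ppages; refcounts: pp0:2 pp1:2 pp2:2 pp3:1 pp4:1
Op 4: write(P1, v2, 164). refcount(pp2)=2>1 -> COPY to pp5. 6 ppages; refcounts: pp0:2 pp1:2 pp2:1 pp3:1 pp4:1 pp5:1
Op 5: write(P1, v2, 140). refcount(pp5)=1 -> write in place. 6 ppages; refcounts: pp0:2 pp1:2 pp2:1 pp3:1 pp4:1 pp5:1
Op 6: write(P1, v3, 196). refcount(pp4)=1 -> write in place. 6 ppages; refcounts: pp0:2 pp1:2 pp2:1 pp3:1 pp4:1 pp5:1
Op 7: write(P1, v2, 120). refcount(pp5)=1 -> write in place. 6 ppages; refcounts: pp0:2 pp1:2 pp2:1 pp3:1 pp4:1 pp5:1
Op 8: fork(P0) -> P2. 6 ppages; refcounts: pp0:3 pp1:3 pp2:2 pp3:2 pp4:1 pp5:1

Answer: 3 3 2 2 1 1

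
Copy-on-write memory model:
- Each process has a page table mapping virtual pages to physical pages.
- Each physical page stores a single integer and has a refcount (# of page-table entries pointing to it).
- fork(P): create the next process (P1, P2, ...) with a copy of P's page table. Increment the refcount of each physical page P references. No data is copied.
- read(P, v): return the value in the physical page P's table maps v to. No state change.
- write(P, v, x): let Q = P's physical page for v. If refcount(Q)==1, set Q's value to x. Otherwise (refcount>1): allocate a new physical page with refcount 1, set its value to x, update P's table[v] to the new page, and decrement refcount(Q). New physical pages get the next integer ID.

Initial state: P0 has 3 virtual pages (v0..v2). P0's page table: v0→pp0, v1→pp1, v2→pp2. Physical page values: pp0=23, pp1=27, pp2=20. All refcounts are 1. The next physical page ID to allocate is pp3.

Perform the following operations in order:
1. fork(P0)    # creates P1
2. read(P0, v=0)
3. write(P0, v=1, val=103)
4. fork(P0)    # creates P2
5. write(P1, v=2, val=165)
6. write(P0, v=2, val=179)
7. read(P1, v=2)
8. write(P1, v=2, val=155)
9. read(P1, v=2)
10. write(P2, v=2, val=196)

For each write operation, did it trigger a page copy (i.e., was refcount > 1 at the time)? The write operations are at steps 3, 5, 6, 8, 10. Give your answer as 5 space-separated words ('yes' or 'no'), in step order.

Op 1: fork(P0) -> P1. 3 ppages; refcounts: pp0:2 pp1:2 pp2:2
Op 2: read(P0, v0) -> 23. No state change.
Op 3: write(P0, v1, 103). refcount(pp1)=2>1 -> COPY to pp3. 4 ppages; refcounts: pp0:2 pp1:1 pp2:2 pp3:1
Op 4: fork(P0) -> P2. 4 ppages; refcounts: pp0:3 pp1:1 pp2:3 pp3:2
Op 5: write(P1, v2, 165). refcount(pp2)=3>1 -> COPY to pp4. 5 ppages; refcounts: pp0:3 pp1:1 pp2:2 pp3:2 pp4:1
Op 6: write(P0, v2, 179). refcount(pp2)=2>1 -> COPY to pp5. 6 ppages; refcounts: pp0:3 pp1:1 pp2:1 pp3:2 pp4:1 pp5:1
Op 7: read(P1, v2) -> 165. No state change.
Op 8: write(P1, v2, 155). refcount(pp4)=1 -> write in place. 6 ppages; refcounts: pp0:3 pp1:1 pp2:1 pp3:2 pp4:1 pp5:1
Op 9: read(P1, v2) -> 155. No state change.
Op 10: write(P2, v2, 196). refcount(pp2)=1 -> write in place. 6 ppages; refcounts: pp0:3 pp1:1 pp2:1 pp3:2 pp4:1 pp5:1

yes yes yes no no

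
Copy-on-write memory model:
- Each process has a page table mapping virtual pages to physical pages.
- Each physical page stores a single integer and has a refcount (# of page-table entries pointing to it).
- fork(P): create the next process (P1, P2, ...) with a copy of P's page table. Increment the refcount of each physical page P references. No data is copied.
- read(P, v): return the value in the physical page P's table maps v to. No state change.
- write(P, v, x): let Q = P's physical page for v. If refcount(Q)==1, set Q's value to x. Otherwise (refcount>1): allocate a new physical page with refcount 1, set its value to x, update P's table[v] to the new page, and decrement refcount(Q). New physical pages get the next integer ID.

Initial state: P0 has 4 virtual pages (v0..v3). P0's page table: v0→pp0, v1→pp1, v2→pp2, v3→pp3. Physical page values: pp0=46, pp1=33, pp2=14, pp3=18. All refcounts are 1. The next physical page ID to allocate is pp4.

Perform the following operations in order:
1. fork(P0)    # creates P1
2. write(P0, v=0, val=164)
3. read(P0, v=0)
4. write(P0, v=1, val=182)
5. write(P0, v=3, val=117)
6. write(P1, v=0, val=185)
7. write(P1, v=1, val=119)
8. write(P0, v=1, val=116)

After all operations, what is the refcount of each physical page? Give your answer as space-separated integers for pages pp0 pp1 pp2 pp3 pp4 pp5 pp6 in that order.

Op 1: fork(P0) -> P1. 4 ppages; refcounts: pp0:2 pp1:2 pp2:2 pp3:2
Op 2: write(P0, v0, 164). refcount(pp0)=2>1 -> COPY to pp4. 5 ppages; refcounts: pp0:1 pp1:2 pp2:2 pp3:2 pp4:1
Op 3: read(P0, v0) -> 164. No state change.
Op 4: write(P0, v1, 182). refcount(pp1)=2>1 -> COPY to pp5. 6 ppages; refcounts: pp0:1 pp1:1 pp2:2 pp3:2 pp4:1 pp5:1
Op 5: write(P0, v3, 117). refcount(pp3)=2>1 -> COPY to pp6. 7 ppages; refcounts: pp0:1 pp1:1 pp2:2 pp3:1 pp4:1 pp5:1 pp6:1
Op 6: write(P1, v0, 185). refcount(pp0)=1 -> write in place. 7 ppages; refcounts: pp0:1 pp1:1 pp2:2 pp3:1 pp4:1 pp5:1 pp6:1
Op 7: write(P1, v1, 119). refcount(pp1)=1 -> write in place. 7 ppages; refcounts: pp0:1 pp1:1 pp2:2 pp3:1 pp4:1 pp5:1 pp6:1
Op 8: write(P0, v1, 116). refcount(pp5)=1 -> write in place. 7 ppages; refcounts: pp0:1 pp1:1 pp2:2 pp3:1 pp4:1 pp5:1 pp6:1

Answer: 1 1 2 1 1 1 1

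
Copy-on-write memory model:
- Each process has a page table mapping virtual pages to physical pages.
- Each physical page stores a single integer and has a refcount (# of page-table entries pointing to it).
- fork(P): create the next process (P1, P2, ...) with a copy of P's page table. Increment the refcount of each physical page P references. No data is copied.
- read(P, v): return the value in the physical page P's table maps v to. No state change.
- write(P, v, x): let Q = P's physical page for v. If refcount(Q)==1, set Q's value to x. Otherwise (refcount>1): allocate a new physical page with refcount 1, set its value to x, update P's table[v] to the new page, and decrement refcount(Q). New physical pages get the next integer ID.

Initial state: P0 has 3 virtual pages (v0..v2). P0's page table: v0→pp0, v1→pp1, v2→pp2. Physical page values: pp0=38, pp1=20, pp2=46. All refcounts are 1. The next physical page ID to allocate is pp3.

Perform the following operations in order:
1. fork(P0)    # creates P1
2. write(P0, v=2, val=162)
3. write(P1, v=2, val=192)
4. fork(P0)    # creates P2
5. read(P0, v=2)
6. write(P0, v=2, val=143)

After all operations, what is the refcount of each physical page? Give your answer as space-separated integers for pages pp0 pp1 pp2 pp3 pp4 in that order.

Answer: 3 3 1 1 1

Derivation:
Op 1: fork(P0) -> P1. 3 ppages; refcounts: pp0:2 pp1:2 pp2:2
Op 2: write(P0, v2, 162). refcount(pp2)=2>1 -> COPY to pp3. 4 ppages; refcounts: pp0:2 pp1:2 pp2:1 pp3:1
Op 3: write(P1, v2, 192). refcount(pp2)=1 -> write in place. 4 ppages; refcounts: pp0:2 pp1:2 pp2:1 pp3:1
Op 4: fork(P0) -> P2. 4 ppages; refcounts: pp0:3 pp1:3 pp2:1 pp3:2
Op 5: read(P0, v2) -> 162. No state change.
Op 6: write(P0, v2, 143). refcount(pp3)=2>1 -> COPY to pp4. 5 ppages; refcounts: pp0:3 pp1:3 pp2:1 pp3:1 pp4:1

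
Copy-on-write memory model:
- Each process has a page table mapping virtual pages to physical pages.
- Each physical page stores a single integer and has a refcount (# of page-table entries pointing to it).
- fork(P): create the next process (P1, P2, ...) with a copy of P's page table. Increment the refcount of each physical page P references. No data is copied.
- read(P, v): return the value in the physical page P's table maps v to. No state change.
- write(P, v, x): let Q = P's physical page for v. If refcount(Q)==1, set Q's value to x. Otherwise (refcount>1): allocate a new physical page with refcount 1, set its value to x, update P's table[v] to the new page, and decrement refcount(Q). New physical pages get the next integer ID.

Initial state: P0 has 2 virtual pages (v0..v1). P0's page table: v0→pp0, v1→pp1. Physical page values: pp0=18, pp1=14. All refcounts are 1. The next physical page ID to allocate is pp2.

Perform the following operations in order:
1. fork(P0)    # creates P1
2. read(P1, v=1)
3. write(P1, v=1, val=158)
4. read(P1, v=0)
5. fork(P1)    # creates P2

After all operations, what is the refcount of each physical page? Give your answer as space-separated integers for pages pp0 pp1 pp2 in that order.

Op 1: fork(P0) -> P1. 2 ppages; refcounts: pp0:2 pp1:2
Op 2: read(P1, v1) -> 14. No state change.
Op 3: write(P1, v1, 158). refcount(pp1)=2>1 -> COPY to pp2. 3 ppages; refcounts: pp0:2 pp1:1 pp2:1
Op 4: read(P1, v0) -> 18. No state change.
Op 5: fork(P1) -> P2. 3 ppages; refcounts: pp0:3 pp1:1 pp2:2

Answer: 3 1 2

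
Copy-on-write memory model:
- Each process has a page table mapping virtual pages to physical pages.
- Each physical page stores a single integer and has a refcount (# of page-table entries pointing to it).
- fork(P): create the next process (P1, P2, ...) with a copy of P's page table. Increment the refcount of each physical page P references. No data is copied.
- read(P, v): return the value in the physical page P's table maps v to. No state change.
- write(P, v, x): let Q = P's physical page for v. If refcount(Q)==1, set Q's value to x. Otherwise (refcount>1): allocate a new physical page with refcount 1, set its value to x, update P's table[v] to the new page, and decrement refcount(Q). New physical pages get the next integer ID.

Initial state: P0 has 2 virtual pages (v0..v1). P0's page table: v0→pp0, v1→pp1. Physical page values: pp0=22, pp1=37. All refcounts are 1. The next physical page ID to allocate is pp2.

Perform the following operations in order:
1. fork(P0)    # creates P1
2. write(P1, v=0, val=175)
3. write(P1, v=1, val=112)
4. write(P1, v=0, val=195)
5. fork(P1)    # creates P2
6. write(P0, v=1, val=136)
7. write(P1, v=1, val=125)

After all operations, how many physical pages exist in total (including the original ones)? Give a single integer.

Op 1: fork(P0) -> P1. 2 ppages; refcounts: pp0:2 pp1:2
Op 2: write(P1, v0, 175). refcount(pp0)=2>1 -> COPY to pp2. 3 ppages; refcounts: pp0:1 pp1:2 pp2:1
Op 3: write(P1, v1, 112). refcount(pp1)=2>1 -> COPY to pp3. 4 ppages; refcounts: pp0:1 pp1:1 pp2:1 pp3:1
Op 4: write(P1, v0, 195). refcount(pp2)=1 -> write in place. 4 ppages; refcounts: pp0:1 pp1:1 pp2:1 pp3:1
Op 5: fork(P1) -> P2. 4 ppages; refcounts: pp0:1 pp1:1 pp2:2 pp3:2
Op 6: write(P0, v1, 136). refcount(pp1)=1 -> write in place. 4 ppages; refcounts: pp0:1 pp1:1 pp2:2 pp3:2
Op 7: write(P1, v1, 125). refcount(pp3)=2>1 -> COPY to pp4. 5 ppages; refcounts: pp0:1 pp1:1 pp2:2 pp3:1 pp4:1

Answer: 5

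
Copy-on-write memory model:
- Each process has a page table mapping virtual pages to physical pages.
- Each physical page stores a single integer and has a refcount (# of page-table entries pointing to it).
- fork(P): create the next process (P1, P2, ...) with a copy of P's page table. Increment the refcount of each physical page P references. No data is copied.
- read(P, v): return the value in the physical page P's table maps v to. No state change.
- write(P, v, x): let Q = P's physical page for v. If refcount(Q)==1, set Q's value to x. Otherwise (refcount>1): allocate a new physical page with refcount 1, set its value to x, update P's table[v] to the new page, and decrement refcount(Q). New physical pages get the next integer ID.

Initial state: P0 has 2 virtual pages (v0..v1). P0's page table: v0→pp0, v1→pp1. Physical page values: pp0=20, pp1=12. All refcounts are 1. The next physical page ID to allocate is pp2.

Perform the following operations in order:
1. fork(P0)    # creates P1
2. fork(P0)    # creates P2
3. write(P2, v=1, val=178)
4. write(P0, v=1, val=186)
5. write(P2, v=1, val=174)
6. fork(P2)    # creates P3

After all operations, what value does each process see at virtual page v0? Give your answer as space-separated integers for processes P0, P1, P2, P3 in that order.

Op 1: fork(P0) -> P1. 2 ppages; refcounts: pp0:2 pp1:2
Op 2: fork(P0) -> P2. 2 ppages; refcounts: pp0:3 pp1:3
Op 3: write(P2, v1, 178). refcount(pp1)=3>1 -> COPY to pp2. 3 ppages; refcounts: pp0:3 pp1:2 pp2:1
Op 4: write(P0, v1, 186). refcount(pp1)=2>1 -> COPY to pp3. 4 ppages; refcounts: pp0:3 pp1:1 pp2:1 pp3:1
Op 5: write(P2, v1, 174). refcount(pp2)=1 -> write in place. 4 ppages; refcounts: pp0:3 pp1:1 pp2:1 pp3:1
Op 6: fork(P2) -> P3. 4 ppages; refcounts: pp0:4 pp1:1 pp2:2 pp3:1
P0: v0 -> pp0 = 20
P1: v0 -> pp0 = 20
P2: v0 -> pp0 = 20
P3: v0 -> pp0 = 20

Answer: 20 20 20 20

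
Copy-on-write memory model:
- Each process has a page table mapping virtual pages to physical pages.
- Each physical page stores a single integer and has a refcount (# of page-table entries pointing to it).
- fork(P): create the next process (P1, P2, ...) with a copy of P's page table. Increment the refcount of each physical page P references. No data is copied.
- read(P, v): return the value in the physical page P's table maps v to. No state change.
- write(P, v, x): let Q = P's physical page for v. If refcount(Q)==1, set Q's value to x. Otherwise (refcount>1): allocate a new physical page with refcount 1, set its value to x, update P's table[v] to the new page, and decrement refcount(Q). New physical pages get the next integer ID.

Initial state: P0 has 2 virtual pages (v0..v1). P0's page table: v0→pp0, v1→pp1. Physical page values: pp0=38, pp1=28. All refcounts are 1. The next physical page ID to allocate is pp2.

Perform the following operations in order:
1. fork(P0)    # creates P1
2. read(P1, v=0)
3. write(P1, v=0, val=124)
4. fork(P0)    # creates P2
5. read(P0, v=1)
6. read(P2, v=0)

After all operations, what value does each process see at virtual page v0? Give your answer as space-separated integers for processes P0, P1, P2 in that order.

Answer: 38 124 38

Derivation:
Op 1: fork(P0) -> P1. 2 ppages; refcounts: pp0:2 pp1:2
Op 2: read(P1, v0) -> 38. No state change.
Op 3: write(P1, v0, 124). refcount(pp0)=2>1 -> COPY to pp2. 3 ppages; refcounts: pp0:1 pp1:2 pp2:1
Op 4: fork(P0) -> P2. 3 ppages; refcounts: pp0:2 pp1:3 pp2:1
Op 5: read(P0, v1) -> 28. No state change.
Op 6: read(P2, v0) -> 38. No state change.
P0: v0 -> pp0 = 38
P1: v0 -> pp2 = 124
P2: v0 -> pp0 = 38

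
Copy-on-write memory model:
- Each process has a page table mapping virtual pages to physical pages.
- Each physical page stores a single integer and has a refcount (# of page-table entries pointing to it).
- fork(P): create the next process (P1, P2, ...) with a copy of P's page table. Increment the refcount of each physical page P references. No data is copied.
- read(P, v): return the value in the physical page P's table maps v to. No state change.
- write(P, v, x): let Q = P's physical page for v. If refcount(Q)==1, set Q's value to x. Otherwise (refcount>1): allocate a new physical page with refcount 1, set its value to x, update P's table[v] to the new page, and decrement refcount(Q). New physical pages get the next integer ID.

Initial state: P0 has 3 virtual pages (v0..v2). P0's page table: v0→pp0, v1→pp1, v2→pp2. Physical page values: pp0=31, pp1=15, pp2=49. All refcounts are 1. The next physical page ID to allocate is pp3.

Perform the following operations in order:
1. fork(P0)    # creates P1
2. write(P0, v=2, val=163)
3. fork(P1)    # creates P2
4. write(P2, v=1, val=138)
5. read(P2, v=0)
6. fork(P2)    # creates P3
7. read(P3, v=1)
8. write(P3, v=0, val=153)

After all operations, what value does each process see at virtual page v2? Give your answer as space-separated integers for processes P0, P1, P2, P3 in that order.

Op 1: fork(P0) -> P1. 3 ppages; refcounts: pp0:2 pp1:2 pp2:2
Op 2: write(P0, v2, 163). refcount(pp2)=2>1 -> COPY to pp3. 4 ppages; refcounts: pp0:2 pp1:2 pp2:1 pp3:1
Op 3: fork(P1) -> P2. 4 ppages; refcounts: pp0:3 pp1:3 pp2:2 pp3:1
Op 4: write(P2, v1, 138). refcount(pp1)=3>1 -> COPY to pp4. 5 ppages; refcounts: pp0:3 pp1:2 pp2:2 pp3:1 pp4:1
Op 5: read(P2, v0) -> 31. No state change.
Op 6: fork(P2) -> P3. 5 ppages; refcounts: pp0:4 pp1:2 pp2:3 pp3:1 pp4:2
Op 7: read(P3, v1) -> 138. No state change.
Op 8: write(P3, v0, 153). refcount(pp0)=4>1 -> COPY to pp5. 6 ppages; refcounts: pp0:3 pp1:2 pp2:3 pp3:1 pp4:2 pp5:1
P0: v2 -> pp3 = 163
P1: v2 -> pp2 = 49
P2: v2 -> pp2 = 49
P3: v2 -> pp2 = 49

Answer: 163 49 49 49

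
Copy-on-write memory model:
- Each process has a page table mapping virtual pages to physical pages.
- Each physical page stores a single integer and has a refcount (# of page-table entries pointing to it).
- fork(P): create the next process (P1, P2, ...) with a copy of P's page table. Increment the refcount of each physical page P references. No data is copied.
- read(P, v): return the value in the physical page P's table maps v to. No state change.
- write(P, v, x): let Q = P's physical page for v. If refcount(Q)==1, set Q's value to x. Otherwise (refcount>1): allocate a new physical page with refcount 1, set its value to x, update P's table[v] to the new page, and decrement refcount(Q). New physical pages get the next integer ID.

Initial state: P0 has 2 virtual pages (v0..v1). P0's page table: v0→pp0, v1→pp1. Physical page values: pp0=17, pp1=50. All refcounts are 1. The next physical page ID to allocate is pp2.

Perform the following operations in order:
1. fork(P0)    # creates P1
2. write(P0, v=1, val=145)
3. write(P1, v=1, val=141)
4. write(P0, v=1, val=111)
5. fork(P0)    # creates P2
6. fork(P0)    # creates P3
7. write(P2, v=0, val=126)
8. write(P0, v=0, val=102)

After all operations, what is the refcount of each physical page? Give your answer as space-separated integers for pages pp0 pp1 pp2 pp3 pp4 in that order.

Op 1: fork(P0) -> P1. 2 ppages; refcounts: pp0:2 pp1:2
Op 2: write(P0, v1, 145). refcount(pp1)=2>1 -> COPY to pp2. 3 ppages; refcounts: pp0:2 pp1:1 pp2:1
Op 3: write(P1, v1, 141). refcount(pp1)=1 -> write in place. 3 ppages; refcounts: pp0:2 pp1:1 pp2:1
Op 4: write(P0, v1, 111). refcount(pp2)=1 -> write in place. 3 ppages; refcounts: pp0:2 pp1:1 pp2:1
Op 5: fork(P0) -> P2. 3 ppages; refcounts: pp0:3 pp1:1 pp2:2
Op 6: fork(P0) -> P3. 3 ppages; refcounts: pp0:4 pp1:1 pp2:3
Op 7: write(P2, v0, 126). refcount(pp0)=4>1 -> COPY to pp3. 4 ppages; refcounts: pp0:3 pp1:1 pp2:3 pp3:1
Op 8: write(P0, v0, 102). refcount(pp0)=3>1 -> COPY to pp4. 5 ppages; refcounts: pp0:2 pp1:1 pp2:3 pp3:1 pp4:1

Answer: 2 1 3 1 1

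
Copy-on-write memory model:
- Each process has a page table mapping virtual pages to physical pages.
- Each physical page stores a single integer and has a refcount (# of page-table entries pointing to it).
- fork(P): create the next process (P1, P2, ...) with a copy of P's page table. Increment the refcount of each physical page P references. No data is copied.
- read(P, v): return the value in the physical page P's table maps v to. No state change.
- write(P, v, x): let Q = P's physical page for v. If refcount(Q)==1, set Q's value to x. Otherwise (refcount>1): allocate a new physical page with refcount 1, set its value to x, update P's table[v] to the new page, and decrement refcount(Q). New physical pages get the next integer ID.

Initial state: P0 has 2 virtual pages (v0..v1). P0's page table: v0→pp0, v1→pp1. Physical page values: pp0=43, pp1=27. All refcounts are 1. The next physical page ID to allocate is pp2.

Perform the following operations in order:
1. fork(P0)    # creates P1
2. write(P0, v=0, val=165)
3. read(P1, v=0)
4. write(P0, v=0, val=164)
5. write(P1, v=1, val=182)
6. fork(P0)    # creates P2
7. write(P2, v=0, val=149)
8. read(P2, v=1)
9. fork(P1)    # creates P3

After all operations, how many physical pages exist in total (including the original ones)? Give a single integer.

Answer: 5

Derivation:
Op 1: fork(P0) -> P1. 2 ppages; refcounts: pp0:2 pp1:2
Op 2: write(P0, v0, 165). refcount(pp0)=2>1 -> COPY to pp2. 3 ppages; refcounts: pp0:1 pp1:2 pp2:1
Op 3: read(P1, v0) -> 43. No state change.
Op 4: write(P0, v0, 164). refcount(pp2)=1 -> write in place. 3 ppages; refcounts: pp0:1 pp1:2 pp2:1
Op 5: write(P1, v1, 182). refcount(pp1)=2>1 -> COPY to pp3. 4 ppages; refcounts: pp0:1 pp1:1 pp2:1 pp3:1
Op 6: fork(P0) -> P2. 4 ppages; refcounts: pp0:1 pp1:2 pp2:2 pp3:1
Op 7: write(P2, v0, 149). refcount(pp2)=2>1 -> COPY to pp4. 5 ppages; refcounts: pp0:1 pp1:2 pp2:1 pp3:1 pp4:1
Op 8: read(P2, v1) -> 27. No state change.
Op 9: fork(P1) -> P3. 5 ppages; refcounts: pp0:2 pp1:2 pp2:1 pp3:2 pp4:1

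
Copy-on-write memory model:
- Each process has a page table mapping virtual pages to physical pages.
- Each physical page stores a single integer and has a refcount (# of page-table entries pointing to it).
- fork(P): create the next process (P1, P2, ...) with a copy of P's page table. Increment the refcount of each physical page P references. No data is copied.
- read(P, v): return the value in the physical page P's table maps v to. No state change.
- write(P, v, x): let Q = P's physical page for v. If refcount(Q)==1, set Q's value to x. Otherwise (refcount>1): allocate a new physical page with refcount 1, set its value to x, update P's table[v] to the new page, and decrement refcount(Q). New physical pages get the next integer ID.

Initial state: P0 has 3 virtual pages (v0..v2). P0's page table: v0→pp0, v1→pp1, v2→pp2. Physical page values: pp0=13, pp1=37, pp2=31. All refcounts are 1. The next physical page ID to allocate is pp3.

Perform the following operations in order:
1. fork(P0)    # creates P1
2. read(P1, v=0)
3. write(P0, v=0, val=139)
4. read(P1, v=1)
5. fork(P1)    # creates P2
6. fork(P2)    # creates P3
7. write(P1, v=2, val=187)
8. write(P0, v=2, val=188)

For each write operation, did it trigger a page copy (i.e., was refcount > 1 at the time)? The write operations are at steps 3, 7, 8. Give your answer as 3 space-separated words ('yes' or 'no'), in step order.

Op 1: fork(P0) -> P1. 3 ppages; refcounts: pp0:2 pp1:2 pp2:2
Op 2: read(P1, v0) -> 13. No state change.
Op 3: write(P0, v0, 139). refcount(pp0)=2>1 -> COPY to pp3. 4 ppages; refcounts: pp0:1 pp1:2 pp2:2 pp3:1
Op 4: read(P1, v1) -> 37. No state change.
Op 5: fork(P1) -> P2. 4 ppages; refcounts: pp0:2 pp1:3 pp2:3 pp3:1
Op 6: fork(P2) -> P3. 4 ppages; refcounts: pp0:3 pp1:4 pp2:4 pp3:1
Op 7: write(P1, v2, 187). refcount(pp2)=4>1 -> COPY to pp4. 5 ppages; refcounts: pp0:3 pp1:4 pp2:3 pp3:1 pp4:1
Op 8: write(P0, v2, 188). refcount(pp2)=3>1 -> COPY to pp5. 6 ppages; refcounts: pp0:3 pp1:4 pp2:2 pp3:1 pp4:1 pp5:1

yes yes yes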